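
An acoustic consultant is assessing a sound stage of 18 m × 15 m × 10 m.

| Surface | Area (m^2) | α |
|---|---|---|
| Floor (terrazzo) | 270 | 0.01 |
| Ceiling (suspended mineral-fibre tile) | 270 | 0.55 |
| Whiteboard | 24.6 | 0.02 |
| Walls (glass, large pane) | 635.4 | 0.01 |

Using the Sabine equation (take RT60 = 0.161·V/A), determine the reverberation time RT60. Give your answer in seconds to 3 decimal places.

Total absorption A = 270*0.01 + 270*0.55 + 24.6*0.02 + 635.4*0.01
  = 2.700 + 148.500 + 0.492 + 6.354 = 158.046 m^2 sabins.
Volume V = 18 × 15 × 10 = 2700 m³.
T = 0.161 V/A = 0.161·2700/158.046 = 2.750 s.

2.750 s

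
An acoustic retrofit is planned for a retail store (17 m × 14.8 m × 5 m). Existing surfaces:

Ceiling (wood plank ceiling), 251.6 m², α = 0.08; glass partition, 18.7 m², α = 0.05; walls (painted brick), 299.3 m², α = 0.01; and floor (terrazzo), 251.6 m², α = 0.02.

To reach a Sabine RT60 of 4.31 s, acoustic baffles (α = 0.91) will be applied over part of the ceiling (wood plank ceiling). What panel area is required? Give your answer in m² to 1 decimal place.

Equivalent absorption area: A₁ = 251.6×0.08 + 18.7×0.05 + 299.3×0.01 + 251.6×0.02 = 29.088 m².
Required A₂ = 0.161·1258/4.31 = 46.993 sabins.
Absorption to add: 46.993 − 29.088 = 17.905 sabins.
Net gain per m²: Δα = 0.91 − 0.08 = 0.83.
Area = ΔA/Δα = 17.905/0.83 = 21.6 m².

21.6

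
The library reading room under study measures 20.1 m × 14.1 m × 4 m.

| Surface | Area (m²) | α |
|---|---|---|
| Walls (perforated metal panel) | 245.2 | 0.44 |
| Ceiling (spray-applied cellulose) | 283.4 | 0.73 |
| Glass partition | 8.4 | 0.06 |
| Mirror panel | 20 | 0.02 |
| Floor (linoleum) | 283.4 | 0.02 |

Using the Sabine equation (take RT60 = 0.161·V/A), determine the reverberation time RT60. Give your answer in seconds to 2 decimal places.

A = Σ Sᵢαᵢ = 245.2·0.44 + 283.4·0.73 + 8.4·0.06 + 20·0.02 + 283.4·0.02 = 321.342 sabins.
Volume V = 20.1 × 14.1 × 4 = 1133.64 m³.
T = 0.161 V/A = 0.161·1133.64/321.342 = 0.57 s.

0.57 sec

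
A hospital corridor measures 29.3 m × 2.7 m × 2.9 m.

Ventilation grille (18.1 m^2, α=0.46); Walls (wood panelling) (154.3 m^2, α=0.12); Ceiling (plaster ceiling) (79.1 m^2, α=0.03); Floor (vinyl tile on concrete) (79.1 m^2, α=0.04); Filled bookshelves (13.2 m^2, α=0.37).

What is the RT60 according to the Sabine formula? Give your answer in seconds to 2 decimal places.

0.99 seconds

Summing Sᵢαᵢ: 8.326 + 18.516 + 2.373 + 3.164 + 4.884 → A = 37.263 sabins.
V = 29.3·2.7·2.9 = 229.419 m³.
Sabine: RT60 = 0.161 × 229.419 / 37.263 = 0.99 s.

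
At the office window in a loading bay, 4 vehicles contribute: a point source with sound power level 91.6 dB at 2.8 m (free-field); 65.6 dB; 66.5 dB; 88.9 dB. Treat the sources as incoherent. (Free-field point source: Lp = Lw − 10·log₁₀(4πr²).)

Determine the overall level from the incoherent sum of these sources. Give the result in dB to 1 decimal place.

Source at 2.8 m: Lp = 91.6 − 10·log₁₀(4π·2.8²) = 91.6 − 10·log₁₀(98.520) = 71.7 dB.
Converting to relative power and adding: 10^(71.7/10) + 10^(65.6/10) + 10^(66.5/10) + 10^(88.9/10) = 7.991e+08.
Back to dB: 10·log₁₀ Σ = 89.0 dB.

89.0 dB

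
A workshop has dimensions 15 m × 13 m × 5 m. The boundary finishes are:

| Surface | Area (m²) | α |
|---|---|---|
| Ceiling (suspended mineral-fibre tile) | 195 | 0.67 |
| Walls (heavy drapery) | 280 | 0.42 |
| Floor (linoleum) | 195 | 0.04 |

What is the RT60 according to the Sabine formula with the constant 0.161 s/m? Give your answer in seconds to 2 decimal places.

0.61 sec

Total absorption A = 195*0.67 + 280*0.42 + 195*0.04
  = 130.650 + 117.600 + 7.800 = 256.050 m² sabins.
V = 15·13·5 = 975 m³.
Sabine: RT60 = 0.161 × 975 / 256.050 = 0.61 s.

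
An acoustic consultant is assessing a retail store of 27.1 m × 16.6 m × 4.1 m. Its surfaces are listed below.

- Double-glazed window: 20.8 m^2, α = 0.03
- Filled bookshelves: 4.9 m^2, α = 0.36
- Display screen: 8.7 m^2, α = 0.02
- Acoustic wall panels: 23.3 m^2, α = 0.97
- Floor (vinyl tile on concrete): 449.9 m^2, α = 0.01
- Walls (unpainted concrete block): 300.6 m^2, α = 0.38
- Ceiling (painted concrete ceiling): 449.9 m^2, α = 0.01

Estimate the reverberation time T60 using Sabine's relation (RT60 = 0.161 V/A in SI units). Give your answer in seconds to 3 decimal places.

2.001 s

Summing Sᵢαᵢ: 0.624 + 1.764 + 0.174 + 22.601 + 4.499 + 114.228 + 4.499 → A = 148.389 sabins.
V = 27.1·16.6·4.1 = 1844.426 m³.
T = 0.161 V/A = 0.161·1844.426/148.389 = 2.001 s.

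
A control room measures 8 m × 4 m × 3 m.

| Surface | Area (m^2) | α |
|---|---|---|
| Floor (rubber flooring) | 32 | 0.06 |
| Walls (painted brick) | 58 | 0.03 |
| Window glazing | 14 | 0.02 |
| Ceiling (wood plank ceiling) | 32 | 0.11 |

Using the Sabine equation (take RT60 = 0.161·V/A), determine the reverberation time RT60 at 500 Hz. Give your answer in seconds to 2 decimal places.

Total absorption A = 32×0.06 + 58×0.03 + 14×0.02 + 32×0.11
  = 1.920 + 1.740 + 0.280 + 3.520 = 7.460 m^2 sabins.
Room volume: 96 m³.
T = 0.161 V/A = 0.161·96/7.460 = 2.07 s.

2.07 seconds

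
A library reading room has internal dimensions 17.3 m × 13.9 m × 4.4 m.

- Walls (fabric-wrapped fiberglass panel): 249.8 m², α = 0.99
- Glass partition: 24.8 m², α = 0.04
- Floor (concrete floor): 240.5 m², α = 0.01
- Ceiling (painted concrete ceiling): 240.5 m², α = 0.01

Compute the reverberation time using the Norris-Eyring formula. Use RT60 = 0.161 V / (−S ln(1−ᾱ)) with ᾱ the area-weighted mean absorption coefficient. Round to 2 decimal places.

0.55 sec

Total surface area S = 249.8 + 24.8 + 240.5 + 240.5 = 755.6 m².
Absorption A = 249.8·0.99 + 24.8·0.04 + 240.5·0.01 + 240.5·0.01 = 253.104 sabins.
Mean coefficient ᾱ = A/S = 0.3350.
−S·ln(1−ᾱ) = −755.6 × ln(1 − 0.3350) = 308.261.
V = 17.3 × 13.9 × 4.4 = 1058.068 m³.
T = 0.161·V/[−S·ln(1−ᾱ)] = 0.161·1058.068/308.261 = 0.55 s.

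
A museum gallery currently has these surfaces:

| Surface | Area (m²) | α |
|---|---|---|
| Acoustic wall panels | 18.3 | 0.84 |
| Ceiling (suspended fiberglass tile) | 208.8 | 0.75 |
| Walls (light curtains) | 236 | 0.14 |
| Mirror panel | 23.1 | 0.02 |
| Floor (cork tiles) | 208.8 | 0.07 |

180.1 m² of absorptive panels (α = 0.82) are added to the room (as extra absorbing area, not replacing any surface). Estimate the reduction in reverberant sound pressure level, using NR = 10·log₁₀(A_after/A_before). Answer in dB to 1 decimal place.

Total absorption A_before = 18.3×0.84 + 208.8×0.75 + 236×0.14 + 23.1×0.02 + 208.8×0.07
  = 15.372 + 156.600 + 33.040 + 0.462 + 14.616 = 220.090 m² sabins.
Added absorption = 180.1 × 0.82 = 147.682 sabins.
A_after = 220.090 + 147.682 = 367.772 sabins.
Reduction = 10 log₁₀(A_after/A_before) = 10 log₁₀(1.6710) = 2.2 dB.

2.2 dB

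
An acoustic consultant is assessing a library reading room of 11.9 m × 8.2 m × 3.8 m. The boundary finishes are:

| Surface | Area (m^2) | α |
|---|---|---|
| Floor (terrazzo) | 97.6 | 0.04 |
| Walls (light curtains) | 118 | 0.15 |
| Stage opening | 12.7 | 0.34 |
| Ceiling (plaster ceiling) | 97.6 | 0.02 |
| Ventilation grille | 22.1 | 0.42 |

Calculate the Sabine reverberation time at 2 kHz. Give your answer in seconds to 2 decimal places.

Equivalent absorption area: A = 97.6×0.04 + 118×0.15 + 12.7×0.34 + 97.6×0.02 + 22.1×0.42 = 37.156 m^2.
Volume V = 11.9 × 8.2 × 3.8 = 370.804 m³.
Sabine: RT60 = 0.161 × 370.804 / 37.156 = 1.61 s.

1.61 s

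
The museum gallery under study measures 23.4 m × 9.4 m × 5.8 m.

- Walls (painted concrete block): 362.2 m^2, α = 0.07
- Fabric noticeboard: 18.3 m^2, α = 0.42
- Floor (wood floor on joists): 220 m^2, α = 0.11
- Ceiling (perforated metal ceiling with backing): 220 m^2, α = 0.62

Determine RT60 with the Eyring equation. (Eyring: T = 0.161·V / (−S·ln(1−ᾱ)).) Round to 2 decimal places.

0.93 seconds

Total surface area S = 362.2 + 18.3 + 220 + 220 = 820.5 m^2.
Σ(Sᵢαᵢ) = 362.2×0.07 + 18.3×0.42 + 220×0.11 + 220×0.62 = 193.640.
ᾱ = 193.640 / 820.5 = 0.2360.
−S·ln(1−ᾱ) = −820.5 × ln(1 − 0.2360) = 220.868.
V = 23.4 × 9.4 × 5.8 = 1275.768 m³.
T = 0.161·V/[−S·ln(1−ᾱ)] = 0.161·1275.768/220.868 = 0.93 s.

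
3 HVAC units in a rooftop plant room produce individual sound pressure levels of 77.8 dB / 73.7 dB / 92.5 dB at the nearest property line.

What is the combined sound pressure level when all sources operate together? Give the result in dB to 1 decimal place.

92.7 dB

Σ 10^(Lᵢ/10) = 1.862e+09.
Combined level = 10 log₁₀(1.862e+09) = 92.7 dB.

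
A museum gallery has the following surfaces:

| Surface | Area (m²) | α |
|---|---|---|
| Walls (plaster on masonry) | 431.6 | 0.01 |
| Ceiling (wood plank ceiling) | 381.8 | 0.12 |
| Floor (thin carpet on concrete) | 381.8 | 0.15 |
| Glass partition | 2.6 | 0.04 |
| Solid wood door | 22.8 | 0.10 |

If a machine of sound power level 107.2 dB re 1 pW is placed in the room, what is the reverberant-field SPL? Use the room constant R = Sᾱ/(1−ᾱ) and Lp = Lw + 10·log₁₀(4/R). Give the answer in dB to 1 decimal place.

Σ(Sᵢαᵢ) = 431.6·0.01 + 381.8·0.12 + 381.8·0.15 + 2.6·0.04 + 22.8·0.10 = 109.786; total area S = 1220.6 m².
ᾱ = 0.0899, so room constant R = A/(1−ᾱ) = 120.631 m².
Lp = Lw + 10 log₁₀(4/R) = 107.2 -14.79 = 92.4 dB.

92.4 dB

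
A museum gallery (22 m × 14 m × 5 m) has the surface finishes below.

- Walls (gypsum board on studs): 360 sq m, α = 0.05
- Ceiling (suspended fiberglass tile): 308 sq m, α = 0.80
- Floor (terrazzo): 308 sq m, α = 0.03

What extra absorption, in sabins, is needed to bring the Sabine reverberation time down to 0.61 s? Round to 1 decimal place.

Summing Sᵢαᵢ: 18.000 + 246.400 + 9.240 → A₁ = 273.640 sabins.
Target A₂ = 0.161·1540/0.61 = 406.459 sabins (V = 1540 m³).
Additional absorption ΔA = 406.459 − 273.640 = 132.8 sabins.

132.8 sabins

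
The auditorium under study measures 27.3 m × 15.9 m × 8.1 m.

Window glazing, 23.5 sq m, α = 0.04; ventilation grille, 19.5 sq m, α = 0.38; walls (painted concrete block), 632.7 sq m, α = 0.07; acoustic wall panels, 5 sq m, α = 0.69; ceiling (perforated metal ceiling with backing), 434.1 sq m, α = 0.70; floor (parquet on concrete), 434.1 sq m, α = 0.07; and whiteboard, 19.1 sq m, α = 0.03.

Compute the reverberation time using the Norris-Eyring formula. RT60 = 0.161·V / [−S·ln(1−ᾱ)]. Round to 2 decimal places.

1.26 s

S = Σ Sᵢ = 1568.0 sq m.
Absorption A = 23.5·0.04 + 19.5·0.38 + 632.7·0.07 + 5·0.69 + 434.1·0.70 + 434.1·0.07 + 19.1·0.03 = 390.919 sabins.
Mean coefficient ᾱ = A/S = 0.2493.
−S·ln(1−ᾱ) = −1568.0 × ln(1 − 0.2493) = 449.623.
V = 27.3 × 15.9 × 8.1 = 3515.967 m³.
T = 0.161·V/[−S·ln(1−ᾱ)] = 0.161·3515.967/449.623 = 1.26 s.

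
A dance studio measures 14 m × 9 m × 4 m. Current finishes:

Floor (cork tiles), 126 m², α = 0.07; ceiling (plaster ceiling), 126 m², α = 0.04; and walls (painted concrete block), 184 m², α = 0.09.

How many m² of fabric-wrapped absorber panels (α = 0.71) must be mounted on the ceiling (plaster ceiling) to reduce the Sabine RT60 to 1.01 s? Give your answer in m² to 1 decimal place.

Equivalent absorption area: A₁ = 126*0.07 + 126*0.04 + 184*0.09 = 30.420 m².
Required A₂ = 0.161·504/1.01 = 80.341 sabins.
ΔA needed = 80.341 − 30.420 = 49.921 sabins.
Net gain per m²: Δα = 0.71 − 0.04 = 0.67.
Area = ΔA/Δα = 49.921/0.67 = 74.5 m².

74.5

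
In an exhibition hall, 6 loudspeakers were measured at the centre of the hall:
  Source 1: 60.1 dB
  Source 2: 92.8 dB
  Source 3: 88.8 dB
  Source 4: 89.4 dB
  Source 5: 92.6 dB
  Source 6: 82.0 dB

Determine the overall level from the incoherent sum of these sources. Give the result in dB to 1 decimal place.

Converting to relative power and adding: 10^(60.1/10) + 10^(92.8/10) + 10^(88.8/10) + 10^(89.4/10) + 10^(92.6/10) + 10^(82.0/10) = 5.514e+09.
L_total = 10·log₁₀(5.514e+09) = 97.4 dB.

97.4 dB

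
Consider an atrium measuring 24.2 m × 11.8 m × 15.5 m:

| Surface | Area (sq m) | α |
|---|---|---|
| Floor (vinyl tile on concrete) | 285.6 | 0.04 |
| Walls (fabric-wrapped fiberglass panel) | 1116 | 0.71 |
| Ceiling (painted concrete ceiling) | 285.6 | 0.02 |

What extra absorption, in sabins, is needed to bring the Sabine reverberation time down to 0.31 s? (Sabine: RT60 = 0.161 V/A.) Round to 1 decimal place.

Summing Sᵢαᵢ: 11.424 + 792.360 + 5.712 → A₁ = 809.496 sabins.
For T = 0.31 s, need A₂ = 0.161·V/T = 0.161·4426.18/0.31 = 2298.758 sabins.
ΔA = A₂ − A₁ = 2298.758 − 809.496 = 1489.3 sabins.

1489.3 sabins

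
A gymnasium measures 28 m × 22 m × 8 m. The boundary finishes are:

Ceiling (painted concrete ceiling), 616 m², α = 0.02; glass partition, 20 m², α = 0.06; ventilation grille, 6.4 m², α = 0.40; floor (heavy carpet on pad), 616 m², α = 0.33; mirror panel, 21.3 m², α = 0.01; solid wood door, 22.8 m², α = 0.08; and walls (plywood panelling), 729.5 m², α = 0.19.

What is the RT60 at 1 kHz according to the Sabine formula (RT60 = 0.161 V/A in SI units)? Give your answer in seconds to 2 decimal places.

Total absorption A = 616*0.02 + 20*0.06 + 6.4*0.40 + 616*0.33 + 21.3*0.01 + 22.8*0.08 + 729.5*0.19
  = 12.320 + 1.200 + 2.560 + 203.280 + 0.213 + 1.824 + 138.605 = 360.002 m² sabins.
Room volume: 4928 m³.
RT60 = 0.161 · V / A = 0.161 × 4928 / 360.002 = 2.20 s.

2.20 s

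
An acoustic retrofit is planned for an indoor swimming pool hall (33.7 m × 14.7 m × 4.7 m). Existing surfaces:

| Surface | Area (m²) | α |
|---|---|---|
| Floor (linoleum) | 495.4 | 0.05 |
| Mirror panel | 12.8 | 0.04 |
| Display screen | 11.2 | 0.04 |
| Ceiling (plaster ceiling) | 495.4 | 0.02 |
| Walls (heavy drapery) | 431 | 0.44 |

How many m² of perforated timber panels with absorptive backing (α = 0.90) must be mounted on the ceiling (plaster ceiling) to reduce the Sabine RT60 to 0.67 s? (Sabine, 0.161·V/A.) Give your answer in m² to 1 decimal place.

379.8

Summing Sᵢαᵢ: 24.770 + 0.512 + 0.448 + 9.908 + 189.640 → A₁ = 225.278 sabins.
Required A₂ = 0.161·2328.333/0.67 = 559.495 sabins.
Absorption to add: 559.495 − 225.278 = 334.217 sabins.
Each m² of panel replacing the ceiling (plaster ceiling) adds (0.90 − 0.02) = 0.88 sabins.
Panel area = 334.217 / 0.88 = 379.8 m².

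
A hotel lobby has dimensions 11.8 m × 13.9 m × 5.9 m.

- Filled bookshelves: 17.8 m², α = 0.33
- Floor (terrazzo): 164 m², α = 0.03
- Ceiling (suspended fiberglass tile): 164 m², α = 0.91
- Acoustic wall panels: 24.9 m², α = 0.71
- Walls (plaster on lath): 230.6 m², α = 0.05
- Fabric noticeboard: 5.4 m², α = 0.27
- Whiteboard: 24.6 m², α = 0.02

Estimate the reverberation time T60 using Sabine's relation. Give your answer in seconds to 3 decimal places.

0.815 sec

Total absorption A = 17.8·0.33 + 164·0.03 + 164·0.91 + 24.9·0.71 + 230.6·0.05 + 5.4·0.27 + 24.6·0.02
  = 5.874 + 4.920 + 149.240 + 17.679 + 11.530 + 1.458 + 0.492 = 191.193 m² sabins.
V = 11.8·13.9·5.9 = 967.718 m³.
RT60 = 0.161 · V / A = 0.161 × 967.718 / 191.193 = 0.815 s.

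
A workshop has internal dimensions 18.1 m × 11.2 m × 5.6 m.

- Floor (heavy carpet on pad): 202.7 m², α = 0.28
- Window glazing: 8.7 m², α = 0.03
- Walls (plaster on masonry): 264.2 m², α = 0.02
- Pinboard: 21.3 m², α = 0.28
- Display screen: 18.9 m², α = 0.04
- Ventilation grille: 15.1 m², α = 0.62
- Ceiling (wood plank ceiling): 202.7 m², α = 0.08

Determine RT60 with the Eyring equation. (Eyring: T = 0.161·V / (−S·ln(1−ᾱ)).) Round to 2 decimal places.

Total surface area S = 202.7 + 8.7 + 264.2 + 21.3 + 18.9 + 15.1 + 202.7 = 733.6 m².
Absorption A = 202.7×0.28 + 8.7×0.03 + 264.2×0.02 + 21.3×0.28 + 18.9×0.04 + 15.1×0.62 + 202.7×0.08 = 94.599 sabins.
ᾱ = 94.599 / 733.6 = 0.1290.
−S·ln(1−ᾱ) = −733.6 × ln(1 − 0.1290) = 101.320.
V = 18.1 × 11.2 × 5.6 = 1135.232 m³.
RT60 = 0.161 × 1135.232 / 101.320 = 1.80 s.

1.80 sec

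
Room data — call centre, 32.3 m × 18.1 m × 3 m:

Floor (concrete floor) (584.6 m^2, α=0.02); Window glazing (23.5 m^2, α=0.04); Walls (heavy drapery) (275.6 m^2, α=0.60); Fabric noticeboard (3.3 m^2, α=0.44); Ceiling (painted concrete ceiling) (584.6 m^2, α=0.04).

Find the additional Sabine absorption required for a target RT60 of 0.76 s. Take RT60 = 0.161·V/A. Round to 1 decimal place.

A₁ = Σ Sᵢαᵢ = 584.6×0.02 + 23.5×0.04 + 275.6×0.60 + 3.3×0.44 + 584.6×0.04 = 202.828 sabins.
For T = 0.76 s, need A₂ = 0.161·V/T = 0.161·1753.89/0.76 = 371.548 sabins.
Additional absorption ΔA = 371.548 − 202.828 = 168.7 sabins.

168.7 sabins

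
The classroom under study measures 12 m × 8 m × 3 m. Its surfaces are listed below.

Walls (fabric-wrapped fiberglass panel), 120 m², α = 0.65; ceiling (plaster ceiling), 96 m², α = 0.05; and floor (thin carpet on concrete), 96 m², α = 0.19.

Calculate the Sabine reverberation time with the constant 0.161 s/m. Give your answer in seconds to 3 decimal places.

0.459 seconds

Summing Sᵢαᵢ: 78.000 + 4.800 + 18.240 → A = 101.040 sabins.
Room volume: 288 m³.
Sabine: RT60 = 0.161 × 288 / 101.040 = 0.459 s.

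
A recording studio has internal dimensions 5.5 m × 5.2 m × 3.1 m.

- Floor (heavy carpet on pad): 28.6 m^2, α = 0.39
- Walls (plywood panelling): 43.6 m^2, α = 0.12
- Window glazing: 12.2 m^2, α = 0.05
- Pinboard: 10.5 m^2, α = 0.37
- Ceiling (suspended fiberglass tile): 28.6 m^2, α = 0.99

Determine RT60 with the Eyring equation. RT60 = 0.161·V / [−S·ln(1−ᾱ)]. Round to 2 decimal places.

Total surface area S = 28.6 + 43.6 + 12.2 + 10.5 + 28.6 = 123.5 m^2.
Absorption A = 28.6×0.39 + 43.6×0.12 + 12.2×0.05 + 10.5×0.37 + 28.6×0.99 = 49.195 sabins.
Mean coefficient ᾱ = A/S = 0.3983.
−S·ln(1−ᾱ) = −123.5 × ln(1 − 0.3983) = 62.738.
V = 5.5 × 5.2 × 3.1 = 88.66 m³.
T = 0.161·V/[−S·ln(1−ᾱ)] = 0.161·88.66/62.738 = 0.23 s.

0.23 sec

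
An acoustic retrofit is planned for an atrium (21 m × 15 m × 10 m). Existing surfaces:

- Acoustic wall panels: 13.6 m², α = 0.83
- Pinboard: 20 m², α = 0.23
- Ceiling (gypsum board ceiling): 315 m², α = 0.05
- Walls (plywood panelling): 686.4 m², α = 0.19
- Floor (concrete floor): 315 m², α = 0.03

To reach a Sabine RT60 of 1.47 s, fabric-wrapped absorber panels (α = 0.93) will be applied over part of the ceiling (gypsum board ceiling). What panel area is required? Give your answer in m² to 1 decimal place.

A₁ = Σ Sᵢαᵢ = 13.6*0.83 + 20*0.23 + 315*0.05 + 686.4*0.19 + 315*0.03 = 171.504 sabins.
V = 3150 m³. Target absorption A₂ = 0.161 × 3150 / 1.47 = 345.000 sabins.
Absorption to add: 345.000 − 171.504 = 173.496 sabins.
Each m² of panel replacing the ceiling (gypsum board ceiling) adds (0.93 − 0.05) = 0.88 sabins.
Panel area = 173.496 / 0.88 = 197.2 m².

197.2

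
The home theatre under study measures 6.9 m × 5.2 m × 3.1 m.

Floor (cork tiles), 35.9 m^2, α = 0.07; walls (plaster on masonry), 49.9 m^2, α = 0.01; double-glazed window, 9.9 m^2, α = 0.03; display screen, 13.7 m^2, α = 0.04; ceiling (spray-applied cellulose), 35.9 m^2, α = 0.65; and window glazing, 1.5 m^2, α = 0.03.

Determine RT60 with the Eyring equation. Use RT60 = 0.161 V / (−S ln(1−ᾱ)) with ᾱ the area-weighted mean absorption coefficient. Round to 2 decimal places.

0.59 sec

Total surface area S = 35.9 + 49.9 + 9.9 + 13.7 + 35.9 + 1.5 = 146.8 m^2.
Σ(Sᵢαᵢ) = 35.9·0.07 + 49.9·0.01 + 9.9·0.03 + 13.7·0.04 + 35.9·0.65 + 1.5·0.03 = 27.237.
Mean coefficient ᾱ = A/S = 0.1855.
−S·ln(1−ᾱ) = −146.8 × ln(1 − 0.1855) = 30.121.
V = 6.9 × 5.2 × 3.1 = 111.228 m³.
T = 0.161·V/[−S·ln(1−ᾱ)] = 0.161·111.228/30.121 = 0.59 s.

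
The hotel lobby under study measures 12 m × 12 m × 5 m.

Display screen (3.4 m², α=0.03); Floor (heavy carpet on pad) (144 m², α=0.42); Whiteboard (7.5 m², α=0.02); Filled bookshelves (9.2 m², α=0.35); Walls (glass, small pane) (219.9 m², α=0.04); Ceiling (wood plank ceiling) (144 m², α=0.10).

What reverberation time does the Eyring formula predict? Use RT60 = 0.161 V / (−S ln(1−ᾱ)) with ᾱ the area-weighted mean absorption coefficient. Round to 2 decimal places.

Total surface area S = 3.4 + 144 + 7.5 + 9.2 + 219.9 + 144 = 528.0 m².
Σ(Sᵢαᵢ) = 3.4×0.03 + 144×0.42 + 7.5×0.02 + 9.2×0.35 + 219.9×0.04 + 144×0.10 = 87.148.
ᾱ = 87.148 / 528.0 = 0.1651.
Eyring denominator: −S ln(1−ᾱ) = 95.274.
V = 12 × 12 × 5 = 720 m³.
RT60 = 0.161 × 720 / 95.274 = 1.22 s.

1.22 s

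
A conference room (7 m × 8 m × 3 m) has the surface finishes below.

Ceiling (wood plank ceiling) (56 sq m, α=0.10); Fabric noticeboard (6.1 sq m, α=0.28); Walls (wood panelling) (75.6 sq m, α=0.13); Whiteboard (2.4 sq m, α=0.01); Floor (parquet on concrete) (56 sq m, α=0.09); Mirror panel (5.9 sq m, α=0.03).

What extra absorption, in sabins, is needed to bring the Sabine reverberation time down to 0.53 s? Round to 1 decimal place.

Summing Sᵢαᵢ: 5.600 + 1.708 + 9.828 + 0.024 + 5.040 + 0.177 → A₁ = 22.377 sabins.
For T = 0.53 s, need A₂ = 0.161·V/T = 0.161·168/0.53 = 51.034 sabins.
Shortfall: 51.034 − 22.377 = 28.7 sabins.

28.7 sabins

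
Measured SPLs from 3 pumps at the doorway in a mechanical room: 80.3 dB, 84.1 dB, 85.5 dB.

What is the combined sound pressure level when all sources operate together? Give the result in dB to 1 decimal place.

88.6 dB

Converting to relative power and adding: 10^(80.3/10) + 10^(84.1/10) + 10^(85.5/10) = 7.19e+08.
Combined level = 10 log₁₀(7.19e+08) = 88.6 dB.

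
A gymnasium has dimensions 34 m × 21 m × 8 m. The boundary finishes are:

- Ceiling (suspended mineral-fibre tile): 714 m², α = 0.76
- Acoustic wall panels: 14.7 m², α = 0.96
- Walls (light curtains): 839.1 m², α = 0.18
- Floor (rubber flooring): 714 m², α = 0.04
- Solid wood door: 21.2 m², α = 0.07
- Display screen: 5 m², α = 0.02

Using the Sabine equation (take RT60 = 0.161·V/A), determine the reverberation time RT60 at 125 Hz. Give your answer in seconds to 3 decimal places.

Equivalent absorption area: A = 714·0.76 + 14.7·0.96 + 839.1·0.18 + 714·0.04 + 21.2·0.07 + 5·0.02 = 737.934 m².
Volume V = 34 × 21 × 8 = 5712 m³.
RT60 = 0.161 · V / A = 0.161 × 5712 / 737.934 = 1.246 s.

1.246 sec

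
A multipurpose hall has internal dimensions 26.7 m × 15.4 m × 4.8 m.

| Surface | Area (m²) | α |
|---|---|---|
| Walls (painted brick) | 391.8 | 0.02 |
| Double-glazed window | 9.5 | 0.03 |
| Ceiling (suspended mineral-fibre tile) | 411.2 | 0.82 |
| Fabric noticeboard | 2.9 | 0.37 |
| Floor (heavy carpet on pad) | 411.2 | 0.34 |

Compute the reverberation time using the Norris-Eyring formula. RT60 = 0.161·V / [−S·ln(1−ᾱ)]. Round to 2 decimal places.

0.51 s

S = Σ Sᵢ = 1226.6 m².
Σ(Sᵢαᵢ) = 391.8·0.02 + 9.5·0.03 + 411.2·0.82 + 2.9·0.37 + 411.2·0.34 = 486.186.
Mean coefficient ᾱ = A/S = 0.3964.
−S·ln(1−ᾱ) = −1226.6 × ln(1 − 0.3964) = 619.241.
V = 26.7 × 15.4 × 4.8 = 1973.664 m³.
T = 0.161·V/[−S·ln(1−ᾱ)] = 0.161·1973.664/619.241 = 0.51 s.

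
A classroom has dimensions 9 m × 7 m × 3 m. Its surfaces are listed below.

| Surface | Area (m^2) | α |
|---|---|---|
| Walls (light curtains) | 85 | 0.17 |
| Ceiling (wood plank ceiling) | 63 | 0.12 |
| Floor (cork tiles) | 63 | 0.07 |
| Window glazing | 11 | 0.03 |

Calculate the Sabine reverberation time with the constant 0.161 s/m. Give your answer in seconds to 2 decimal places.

1.14 s

Total absorption A = 85·0.17 + 63·0.12 + 63·0.07 + 11·0.03
  = 14.450 + 7.560 + 4.410 + 0.330 = 26.750 m^2 sabins.
Volume V = 9 × 7 × 3 = 189 m³.
Sabine: RT60 = 0.161 × 189 / 26.750 = 1.14 s.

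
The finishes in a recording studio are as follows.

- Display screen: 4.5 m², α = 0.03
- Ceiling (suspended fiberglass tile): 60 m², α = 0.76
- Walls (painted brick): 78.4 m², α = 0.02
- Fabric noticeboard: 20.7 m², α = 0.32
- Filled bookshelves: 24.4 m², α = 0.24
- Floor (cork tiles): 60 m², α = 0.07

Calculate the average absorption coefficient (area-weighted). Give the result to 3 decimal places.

0.258

S = Σ Sᵢ = 4.5 + 60 + 78.4 + 20.7 + 24.4 + 60 = 248.0 m².
A = 4.5×0.03 + 60×0.76 + 78.4×0.02 + 20.7×0.32 + 24.4×0.24 + 60×0.07 = 63.983 sabins.
ᾱ = A/S = 0.258.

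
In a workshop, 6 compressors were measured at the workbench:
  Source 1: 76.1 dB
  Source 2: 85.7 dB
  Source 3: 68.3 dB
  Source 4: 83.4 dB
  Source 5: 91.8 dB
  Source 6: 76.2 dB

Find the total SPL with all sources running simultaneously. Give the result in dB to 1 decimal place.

93.4 dB

Converting to relative power and adding: 10^(76.1/10) + 10^(85.7/10) + 10^(68.3/10) + 10^(83.4/10) + 10^(91.8/10) + 10^(76.2/10) = 2.193e+09.
Combined level = 10 log₁₀(2.193e+09) = 93.4 dB.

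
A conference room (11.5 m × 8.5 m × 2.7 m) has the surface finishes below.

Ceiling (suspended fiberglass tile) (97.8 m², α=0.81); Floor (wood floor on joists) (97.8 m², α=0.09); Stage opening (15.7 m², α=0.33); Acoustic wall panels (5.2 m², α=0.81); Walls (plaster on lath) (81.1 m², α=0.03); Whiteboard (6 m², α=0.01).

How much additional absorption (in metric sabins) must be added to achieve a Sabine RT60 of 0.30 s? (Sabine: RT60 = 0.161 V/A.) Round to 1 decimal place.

41.7 sabins

Summing Sᵢαᵢ: 79.218 + 8.802 + 5.181 + 4.212 + 2.433 + 0.060 → A₁ = 99.906 sabins.
For T = 0.30 s, need A₂ = 0.161·V/T = 0.161·263.925/0.30 = 141.640 sabins.
ΔA = A₂ − A₁ = 141.640 − 99.906 = 41.7 sabins.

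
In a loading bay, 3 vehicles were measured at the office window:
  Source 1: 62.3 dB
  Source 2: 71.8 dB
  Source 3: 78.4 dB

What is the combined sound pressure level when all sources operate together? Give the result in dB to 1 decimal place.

79.3 dB

Σ 10^(Lᵢ/10) = 8.602e+07.
Back to dB: 10·log₁₀ Σ = 79.3 dB.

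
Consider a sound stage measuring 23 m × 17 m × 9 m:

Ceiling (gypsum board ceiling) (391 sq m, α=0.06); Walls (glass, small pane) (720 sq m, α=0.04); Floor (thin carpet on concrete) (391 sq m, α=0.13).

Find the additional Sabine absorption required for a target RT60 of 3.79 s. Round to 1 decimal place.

Equivalent absorption area: A₁ = 391*0.06 + 720*0.04 + 391*0.13 = 103.090 sq m.
V = 3519 m³. Required absorption A₂ = 0.161 × 3519 / 3.79 = 149.488 sabins.
Shortfall: 149.488 − 103.090 = 46.4 sabins.

46.4 sabins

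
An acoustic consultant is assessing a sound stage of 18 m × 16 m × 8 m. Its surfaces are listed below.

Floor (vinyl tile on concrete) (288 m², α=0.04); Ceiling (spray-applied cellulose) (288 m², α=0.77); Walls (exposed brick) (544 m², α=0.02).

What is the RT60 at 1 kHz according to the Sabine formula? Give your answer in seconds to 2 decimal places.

Summing Sᵢαᵢ: 11.520 + 221.760 + 10.880 → A = 244.160 sabins.
V = 18·16·8 = 2304 m³.
RT60 = 0.161 · V / A = 0.161 × 2304 / 244.160 = 1.52 s.

1.52 s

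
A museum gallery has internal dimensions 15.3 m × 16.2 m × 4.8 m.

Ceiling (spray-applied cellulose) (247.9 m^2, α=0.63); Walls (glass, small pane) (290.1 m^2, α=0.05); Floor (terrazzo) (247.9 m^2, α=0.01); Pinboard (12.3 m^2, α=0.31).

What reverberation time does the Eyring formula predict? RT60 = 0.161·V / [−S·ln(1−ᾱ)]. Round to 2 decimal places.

Total surface area S = 247.9 + 290.1 + 247.9 + 12.3 = 798.2 m^2.
Absorption A = 247.9×0.63 + 290.1×0.05 + 247.9×0.01 + 12.3×0.31 = 176.974 sabins.
ᾱ = 176.974 / 798.2 = 0.2217.
Eyring denominator: −S ln(1−ᾱ) = 200.063.
V = 15.3 × 16.2 × 4.8 = 1189.728 m³.
T = 0.161·V/[−S·ln(1−ᾱ)] = 0.161·1189.728/200.063 = 0.96 s.

0.96 s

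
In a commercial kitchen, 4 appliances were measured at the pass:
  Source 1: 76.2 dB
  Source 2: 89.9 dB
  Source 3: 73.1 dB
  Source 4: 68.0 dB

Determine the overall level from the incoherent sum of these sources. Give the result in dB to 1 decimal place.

90.2 dB

Sum in the linear (power) domain: Σ 10^(Lᵢ/10) = 10^(76.2/10) + 10^(89.9/10) + 10^(73.1/10) + 10^(68.0/10) = 1.046e+09.
L_total = 10·log₁₀(1.046e+09) = 90.2 dB.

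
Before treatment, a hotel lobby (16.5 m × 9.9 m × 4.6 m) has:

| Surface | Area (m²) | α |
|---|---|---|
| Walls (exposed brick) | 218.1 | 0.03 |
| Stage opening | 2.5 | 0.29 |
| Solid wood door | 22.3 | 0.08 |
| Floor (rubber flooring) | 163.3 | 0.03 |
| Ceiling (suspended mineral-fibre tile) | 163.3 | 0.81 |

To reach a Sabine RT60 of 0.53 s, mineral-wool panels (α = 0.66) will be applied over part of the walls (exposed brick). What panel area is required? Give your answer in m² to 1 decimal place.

Equivalent absorption area: A₁ = 218.1*0.03 + 2.5*0.29 + 22.3*0.08 + 163.3*0.03 + 163.3*0.81 = 146.224 m².
Required A₂ = 0.161·751.41/0.53 = 228.259 sabins.
Absorption to add: 228.259 − 146.224 = 82.035 sabins.
Net gain per m²: Δα = 0.66 − 0.03 = 0.63.
Panel area = 82.035 / 0.63 = 130.2 m².

130.2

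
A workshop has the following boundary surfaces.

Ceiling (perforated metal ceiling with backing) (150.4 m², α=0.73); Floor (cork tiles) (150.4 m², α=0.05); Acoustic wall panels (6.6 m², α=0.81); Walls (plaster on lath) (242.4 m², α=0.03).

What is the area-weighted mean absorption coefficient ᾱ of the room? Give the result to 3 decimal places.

Total surface area S = 549.8 m².
Σ(Sᵢαᵢ) = 150.4*0.73 + 150.4*0.05 + 6.6*0.81 + 242.4*0.03 = 129.930.
ᾱ = A/S = 0.236.

0.236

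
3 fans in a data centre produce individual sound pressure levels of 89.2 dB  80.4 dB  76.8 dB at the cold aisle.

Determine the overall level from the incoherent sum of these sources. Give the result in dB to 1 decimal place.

Sum in the linear (power) domain: Σ 10^(Lᵢ/10) = 10^(89.2/10) + 10^(80.4/10) + 10^(76.8/10) = 9.893e+08.
Combined level = 10 log₁₀(9.893e+08) = 90.0 dB.

90.0 dB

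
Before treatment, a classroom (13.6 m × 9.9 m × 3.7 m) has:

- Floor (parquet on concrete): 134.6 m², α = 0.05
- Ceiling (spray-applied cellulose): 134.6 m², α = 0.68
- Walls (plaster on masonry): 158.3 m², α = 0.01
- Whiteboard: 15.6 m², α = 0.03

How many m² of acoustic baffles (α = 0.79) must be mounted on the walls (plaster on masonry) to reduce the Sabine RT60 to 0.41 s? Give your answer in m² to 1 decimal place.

Summing Sᵢαᵢ: 6.730 + 91.528 + 1.583 + 0.468 → A₁ = 100.309 sabins.
Required A₂ = 0.161·498.168/0.41 = 195.622 sabins.
Absorption to add: 195.622 − 100.309 = 95.313 sabins.
Each m² of panel replacing the walls (plaster on masonry) adds (0.79 − 0.01) = 0.78 sabins.
Panel area = 95.313 / 0.78 = 122.2 m².

122.2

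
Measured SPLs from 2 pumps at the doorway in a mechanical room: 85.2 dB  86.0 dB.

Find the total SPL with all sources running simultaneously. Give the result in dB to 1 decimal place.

Converting to relative power and adding: 10^(85.2/10) + 10^(86.0/10) = 7.292e+08.
Combined level = 10 log₁₀(7.292e+08) = 88.6 dB.

88.6 dB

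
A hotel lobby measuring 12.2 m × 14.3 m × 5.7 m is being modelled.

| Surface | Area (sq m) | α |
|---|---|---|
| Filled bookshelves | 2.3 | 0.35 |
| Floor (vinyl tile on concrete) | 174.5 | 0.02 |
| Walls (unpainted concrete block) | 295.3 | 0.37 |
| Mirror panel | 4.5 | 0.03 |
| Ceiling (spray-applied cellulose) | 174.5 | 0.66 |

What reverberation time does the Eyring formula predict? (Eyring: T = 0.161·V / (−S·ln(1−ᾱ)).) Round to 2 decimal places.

0.57 sec

Total surface area S = 2.3 + 174.5 + 295.3 + 4.5 + 174.5 = 651.1 sq m.
Σ(Sᵢαᵢ) = 2.3×0.35 + 174.5×0.02 + 295.3×0.37 + 4.5×0.03 + 174.5×0.66 = 228.861.
ᾱ = 228.861 / 651.1 = 0.3515.
Eyring denominator: −S ln(1−ᾱ) = 281.987.
V = 12.2 × 14.3 × 5.7 = 994.422 m³.
T = 0.161·V/[−S·ln(1−ᾱ)] = 0.161·994.422/281.987 = 0.57 s.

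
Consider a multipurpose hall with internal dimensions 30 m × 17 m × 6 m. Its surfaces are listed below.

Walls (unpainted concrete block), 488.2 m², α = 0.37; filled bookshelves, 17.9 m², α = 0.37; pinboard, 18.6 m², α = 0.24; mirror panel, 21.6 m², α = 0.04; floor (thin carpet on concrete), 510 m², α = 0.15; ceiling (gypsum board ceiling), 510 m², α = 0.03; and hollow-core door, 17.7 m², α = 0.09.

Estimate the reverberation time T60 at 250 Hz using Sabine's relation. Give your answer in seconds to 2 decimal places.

1.72 s

A = Σ Sᵢαᵢ = 488.2·0.37 + 17.9·0.37 + 18.6·0.24 + 21.6·0.04 + 510·0.15 + 510·0.03 + 17.7·0.09 = 285.978 sabins.
Room volume: 3060 m³.
RT60 = 0.161 · V / A = 0.161 × 3060 / 285.978 = 1.72 s.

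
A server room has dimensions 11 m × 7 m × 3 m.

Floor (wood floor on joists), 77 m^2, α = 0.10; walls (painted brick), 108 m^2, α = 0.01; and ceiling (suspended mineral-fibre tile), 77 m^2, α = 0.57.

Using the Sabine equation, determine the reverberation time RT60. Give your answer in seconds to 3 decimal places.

Equivalent absorption area: A = 77·0.10 + 108·0.01 + 77·0.57 = 52.670 m^2.
Room volume: 231 m³.
T = 0.161 V/A = 0.161·231/52.670 = 0.706 s.

0.706 seconds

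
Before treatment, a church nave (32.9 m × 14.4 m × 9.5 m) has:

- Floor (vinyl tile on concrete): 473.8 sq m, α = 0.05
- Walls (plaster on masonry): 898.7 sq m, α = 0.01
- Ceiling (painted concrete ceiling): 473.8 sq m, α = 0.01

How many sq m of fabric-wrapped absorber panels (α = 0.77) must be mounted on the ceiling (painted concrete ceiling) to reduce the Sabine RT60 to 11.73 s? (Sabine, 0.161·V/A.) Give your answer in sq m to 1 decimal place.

32.1

A₁ = Σ Sᵢαᵢ = 473.8×0.05 + 898.7×0.01 + 473.8×0.01 = 37.415 sabins.
Required A₂ = 0.161·4500.72/11.73 = 61.775 sabins.
ΔA needed = 61.775 − 37.415 = 24.360 sabins.
Each sq m of panel replacing the ceiling (painted concrete ceiling) adds (0.77 − 0.01) = 0.76 sabins.
Area = ΔA/Δα = 24.360/0.76 = 32.1 sq m.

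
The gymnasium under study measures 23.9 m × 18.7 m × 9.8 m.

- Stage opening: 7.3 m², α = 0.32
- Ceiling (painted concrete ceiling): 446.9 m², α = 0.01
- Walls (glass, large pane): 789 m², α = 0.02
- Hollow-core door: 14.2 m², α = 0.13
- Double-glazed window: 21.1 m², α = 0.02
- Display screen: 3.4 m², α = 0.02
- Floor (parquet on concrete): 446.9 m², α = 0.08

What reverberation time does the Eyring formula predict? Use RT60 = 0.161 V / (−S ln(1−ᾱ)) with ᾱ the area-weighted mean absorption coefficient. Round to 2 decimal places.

11.42 seconds

Total surface area S = 7.3 + 446.9 + 789 + 14.2 + 21.1 + 3.4 + 446.9 = 1728.8 m².
Absorption A = 7.3×0.32 + 446.9×0.01 + 789×0.02 + 14.2×0.13 + 21.1×0.02 + 3.4×0.02 + 446.9×0.08 = 60.673 sabins.
ᾱ = 60.673 / 1728.8 = 0.0351.
−S·ln(1−ᾱ) = −1728.8 × ln(1 − 0.0351) = 61.771.
V = 23.9 × 18.7 × 9.8 = 4379.914 m³.
T = 0.161·V/[−S·ln(1−ᾱ)] = 0.161·4379.914/61.771 = 11.42 s.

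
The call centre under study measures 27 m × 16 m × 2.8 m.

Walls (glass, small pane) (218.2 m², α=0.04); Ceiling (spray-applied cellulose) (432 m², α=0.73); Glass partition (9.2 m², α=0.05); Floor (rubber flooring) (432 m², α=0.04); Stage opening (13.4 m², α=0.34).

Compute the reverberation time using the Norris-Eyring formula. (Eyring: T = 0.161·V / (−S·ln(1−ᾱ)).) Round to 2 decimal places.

0.47 seconds

Total surface area S = 218.2 + 432 + 9.2 + 432 + 13.4 = 1104.8 m².
Σ(Sᵢαᵢ) = 218.2·0.04 + 432·0.73 + 9.2·0.05 + 432·0.04 + 13.4·0.34 = 346.384.
Mean coefficient ᾱ = A/S = 0.3135.
Eyring denominator: −S ln(1−ᾱ) = 415.569.
V = 27 × 16 × 2.8 = 1209.6 m³.
T = 0.161·V/[−S·ln(1−ᾱ)] = 0.161·1209.6/415.569 = 0.47 s.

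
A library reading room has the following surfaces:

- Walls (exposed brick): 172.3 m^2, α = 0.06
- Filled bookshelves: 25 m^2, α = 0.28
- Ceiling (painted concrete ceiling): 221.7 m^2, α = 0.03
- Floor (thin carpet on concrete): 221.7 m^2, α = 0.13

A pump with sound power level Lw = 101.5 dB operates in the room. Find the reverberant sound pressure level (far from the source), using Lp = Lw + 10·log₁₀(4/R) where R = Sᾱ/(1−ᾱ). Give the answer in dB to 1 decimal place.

89.9 dB

Σ(Sᵢαᵢ) = 172.3×0.06 + 25×0.28 + 221.7×0.03 + 221.7×0.13 = 52.810; total area S = 640.7 m^2.
ᾱ = 0.0824, so room constant R = A/(1−ᾱ) = 57.552 m^2.
Lp = Lw + 10 log₁₀(4/R) = 101.5 -11.58 = 89.9 dB.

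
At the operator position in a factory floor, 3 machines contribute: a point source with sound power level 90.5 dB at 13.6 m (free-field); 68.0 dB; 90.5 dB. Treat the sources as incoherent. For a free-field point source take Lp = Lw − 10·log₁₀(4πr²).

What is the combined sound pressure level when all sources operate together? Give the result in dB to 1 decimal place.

90.5 dB

Source at 13.6 m: Lp = 90.5 − 10·log₁₀(4π·13.6²) = 90.5 − 10·log₁₀(2324.276) = 56.8 dB.
Sum in the linear (power) domain: Σ 10^(Lᵢ/10) = 10^(56.8/10) + 10^(68.0/10) + 10^(90.5/10) = 1.129e+09.
Combined level = 10 log₁₀(1.129e+09) = 90.5 dB.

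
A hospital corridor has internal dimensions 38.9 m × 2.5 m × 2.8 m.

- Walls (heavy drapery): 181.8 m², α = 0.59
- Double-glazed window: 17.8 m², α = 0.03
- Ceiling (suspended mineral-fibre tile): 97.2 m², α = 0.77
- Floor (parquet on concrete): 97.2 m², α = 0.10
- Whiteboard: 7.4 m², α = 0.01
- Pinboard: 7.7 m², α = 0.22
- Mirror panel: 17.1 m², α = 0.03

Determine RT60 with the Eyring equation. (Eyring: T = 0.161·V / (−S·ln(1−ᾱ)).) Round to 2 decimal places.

S = Σ Sᵢ = 426.2 m².
Absorption A = 181.8·0.59 + 17.8·0.03 + 97.2·0.77 + 97.2·0.10 + 7.4·0.01 + 7.7·0.22 + 17.1·0.03 = 194.641 sabins.
ᾱ = 194.641 / 426.2 = 0.4567.
Eyring denominator: −S ln(1−ᾱ) = 260.022.
V = 38.9 × 2.5 × 2.8 = 272.3 m³.
RT60 = 0.161 × 272.3 / 260.022 = 0.17 s.

0.17 s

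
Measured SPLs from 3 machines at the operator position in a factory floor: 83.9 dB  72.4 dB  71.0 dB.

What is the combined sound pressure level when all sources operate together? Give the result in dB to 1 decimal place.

84.4 dB

Sum in the linear (power) domain: Σ 10^(Lᵢ/10) = 10^(83.9/10) + 10^(72.4/10) + 10^(71.0/10) = 2.754e+08.
Back to dB: 10·log₁₀ Σ = 84.4 dB.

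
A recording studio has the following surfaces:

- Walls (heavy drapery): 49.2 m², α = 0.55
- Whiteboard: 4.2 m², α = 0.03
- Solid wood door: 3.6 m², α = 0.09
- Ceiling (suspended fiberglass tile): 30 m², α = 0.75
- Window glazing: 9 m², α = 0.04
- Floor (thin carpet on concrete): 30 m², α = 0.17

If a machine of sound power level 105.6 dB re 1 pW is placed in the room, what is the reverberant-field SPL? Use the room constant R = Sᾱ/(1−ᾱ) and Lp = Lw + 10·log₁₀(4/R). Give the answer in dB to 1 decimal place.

A = 55.470 sabins; S = 126.0 m².
ᾱ = 55.470/126.0 = 0.4402; R = Sᾱ/(1−ᾱ) = 55.470/(1−0.4402) = 99.089 m².
Lp = 105.6 + 10·log₁₀(4/99.089) = 105.6 + (-13.94) = 91.7 dB.

91.7 dB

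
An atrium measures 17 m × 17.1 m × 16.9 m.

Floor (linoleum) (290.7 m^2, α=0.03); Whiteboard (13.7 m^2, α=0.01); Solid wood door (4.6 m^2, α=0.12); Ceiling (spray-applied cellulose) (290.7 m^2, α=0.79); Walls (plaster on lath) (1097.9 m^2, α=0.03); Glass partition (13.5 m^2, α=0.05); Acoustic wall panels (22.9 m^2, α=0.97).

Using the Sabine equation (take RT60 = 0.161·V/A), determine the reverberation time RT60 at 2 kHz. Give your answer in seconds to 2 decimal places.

2.68 s

Summing Sᵢαᵢ: 8.721 + 0.137 + 0.552 + 229.653 + 32.937 + 0.675 + 22.213 → A = 294.888 sabins.
V = 17·17.1·16.9 = 4912.83 m³.
T = 0.161 V/A = 0.161·4912.83/294.888 = 2.68 s.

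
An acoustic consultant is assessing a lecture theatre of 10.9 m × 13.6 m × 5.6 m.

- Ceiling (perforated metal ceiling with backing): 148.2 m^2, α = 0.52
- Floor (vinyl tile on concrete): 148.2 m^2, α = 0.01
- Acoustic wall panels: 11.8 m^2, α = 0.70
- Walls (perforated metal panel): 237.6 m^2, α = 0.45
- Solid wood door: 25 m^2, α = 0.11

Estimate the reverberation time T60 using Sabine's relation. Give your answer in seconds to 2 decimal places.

Total absorption A = 148.2*0.52 + 148.2*0.01 + 11.8*0.70 + 237.6*0.45 + 25*0.11
  = 77.064 + 1.482 + 8.260 + 106.920 + 2.750 = 196.476 m^2 sabins.
Volume V = 10.9 × 13.6 × 5.6 = 830.144 m³.
Sabine: RT60 = 0.161 × 830.144 / 196.476 = 0.68 s.

0.68 s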